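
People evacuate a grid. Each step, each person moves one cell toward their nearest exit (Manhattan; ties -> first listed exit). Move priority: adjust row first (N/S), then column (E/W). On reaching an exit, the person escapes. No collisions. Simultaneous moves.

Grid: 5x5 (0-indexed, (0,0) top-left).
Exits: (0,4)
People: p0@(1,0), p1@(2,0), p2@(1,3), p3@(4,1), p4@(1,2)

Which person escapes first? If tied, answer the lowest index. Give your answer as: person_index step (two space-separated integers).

Step 1: p0:(1,0)->(0,0) | p1:(2,0)->(1,0) | p2:(1,3)->(0,3) | p3:(4,1)->(3,1) | p4:(1,2)->(0,2)
Step 2: p0:(0,0)->(0,1) | p1:(1,0)->(0,0) | p2:(0,3)->(0,4)->EXIT | p3:(3,1)->(2,1) | p4:(0,2)->(0,3)
Step 3: p0:(0,1)->(0,2) | p1:(0,0)->(0,1) | p2:escaped | p3:(2,1)->(1,1) | p4:(0,3)->(0,4)->EXIT
Step 4: p0:(0,2)->(0,3) | p1:(0,1)->(0,2) | p2:escaped | p3:(1,1)->(0,1) | p4:escaped
Step 5: p0:(0,3)->(0,4)->EXIT | p1:(0,2)->(0,3) | p2:escaped | p3:(0,1)->(0,2) | p4:escaped
Step 6: p0:escaped | p1:(0,3)->(0,4)->EXIT | p2:escaped | p3:(0,2)->(0,3) | p4:escaped
Step 7: p0:escaped | p1:escaped | p2:escaped | p3:(0,3)->(0,4)->EXIT | p4:escaped
Exit steps: [5, 6, 2, 7, 3]
First to escape: p2 at step 2

Answer: 2 2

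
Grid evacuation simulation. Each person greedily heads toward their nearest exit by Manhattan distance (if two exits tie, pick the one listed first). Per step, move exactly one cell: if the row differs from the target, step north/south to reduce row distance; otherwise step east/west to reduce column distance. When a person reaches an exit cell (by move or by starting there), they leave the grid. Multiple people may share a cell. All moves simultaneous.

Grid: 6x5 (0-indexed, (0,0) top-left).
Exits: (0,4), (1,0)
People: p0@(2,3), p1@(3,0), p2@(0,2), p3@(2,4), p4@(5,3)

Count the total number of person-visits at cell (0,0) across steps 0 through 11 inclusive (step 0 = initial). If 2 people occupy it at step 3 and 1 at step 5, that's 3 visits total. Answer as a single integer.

Step 0: p0@(2,3) p1@(3,0) p2@(0,2) p3@(2,4) p4@(5,3) -> at (0,0): 0 [-], cum=0
Step 1: p0@(1,3) p1@(2,0) p2@(0,3) p3@(1,4) p4@(4,3) -> at (0,0): 0 [-], cum=0
Step 2: p0@(0,3) p1@ESC p2@ESC p3@ESC p4@(3,3) -> at (0,0): 0 [-], cum=0
Step 3: p0@ESC p1@ESC p2@ESC p3@ESC p4@(2,3) -> at (0,0): 0 [-], cum=0
Step 4: p0@ESC p1@ESC p2@ESC p3@ESC p4@(1,3) -> at (0,0): 0 [-], cum=0
Step 5: p0@ESC p1@ESC p2@ESC p3@ESC p4@(0,3) -> at (0,0): 0 [-], cum=0
Step 6: p0@ESC p1@ESC p2@ESC p3@ESC p4@ESC -> at (0,0): 0 [-], cum=0
Total visits = 0

Answer: 0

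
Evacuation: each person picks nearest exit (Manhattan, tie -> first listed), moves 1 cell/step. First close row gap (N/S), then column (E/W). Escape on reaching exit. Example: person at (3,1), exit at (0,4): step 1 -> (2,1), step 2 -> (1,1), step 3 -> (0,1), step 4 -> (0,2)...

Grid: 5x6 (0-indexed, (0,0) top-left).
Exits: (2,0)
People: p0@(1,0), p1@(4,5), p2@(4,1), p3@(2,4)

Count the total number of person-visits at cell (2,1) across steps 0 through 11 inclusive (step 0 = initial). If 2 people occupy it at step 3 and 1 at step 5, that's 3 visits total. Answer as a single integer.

Step 0: p0@(1,0) p1@(4,5) p2@(4,1) p3@(2,4) -> at (2,1): 0 [-], cum=0
Step 1: p0@ESC p1@(3,5) p2@(3,1) p3@(2,3) -> at (2,1): 0 [-], cum=0
Step 2: p0@ESC p1@(2,5) p2@(2,1) p3@(2,2) -> at (2,1): 1 [p2], cum=1
Step 3: p0@ESC p1@(2,4) p2@ESC p3@(2,1) -> at (2,1): 1 [p3], cum=2
Step 4: p0@ESC p1@(2,3) p2@ESC p3@ESC -> at (2,1): 0 [-], cum=2
Step 5: p0@ESC p1@(2,2) p2@ESC p3@ESC -> at (2,1): 0 [-], cum=2
Step 6: p0@ESC p1@(2,1) p2@ESC p3@ESC -> at (2,1): 1 [p1], cum=3
Step 7: p0@ESC p1@ESC p2@ESC p3@ESC -> at (2,1): 0 [-], cum=3
Total visits = 3

Answer: 3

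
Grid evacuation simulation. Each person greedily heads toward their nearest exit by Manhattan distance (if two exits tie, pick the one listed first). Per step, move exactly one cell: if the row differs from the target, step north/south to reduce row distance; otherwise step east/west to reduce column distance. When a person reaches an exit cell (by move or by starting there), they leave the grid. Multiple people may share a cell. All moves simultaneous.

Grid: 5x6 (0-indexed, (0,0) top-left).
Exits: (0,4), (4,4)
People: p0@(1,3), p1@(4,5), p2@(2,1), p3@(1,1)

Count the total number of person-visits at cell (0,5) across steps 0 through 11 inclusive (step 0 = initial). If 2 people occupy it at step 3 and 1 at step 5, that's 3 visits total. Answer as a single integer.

Step 0: p0@(1,3) p1@(4,5) p2@(2,1) p3@(1,1) -> at (0,5): 0 [-], cum=0
Step 1: p0@(0,3) p1@ESC p2@(1,1) p3@(0,1) -> at (0,5): 0 [-], cum=0
Step 2: p0@ESC p1@ESC p2@(0,1) p3@(0,2) -> at (0,5): 0 [-], cum=0
Step 3: p0@ESC p1@ESC p2@(0,2) p3@(0,3) -> at (0,5): 0 [-], cum=0
Step 4: p0@ESC p1@ESC p2@(0,3) p3@ESC -> at (0,5): 0 [-], cum=0
Step 5: p0@ESC p1@ESC p2@ESC p3@ESC -> at (0,5): 0 [-], cum=0
Total visits = 0

Answer: 0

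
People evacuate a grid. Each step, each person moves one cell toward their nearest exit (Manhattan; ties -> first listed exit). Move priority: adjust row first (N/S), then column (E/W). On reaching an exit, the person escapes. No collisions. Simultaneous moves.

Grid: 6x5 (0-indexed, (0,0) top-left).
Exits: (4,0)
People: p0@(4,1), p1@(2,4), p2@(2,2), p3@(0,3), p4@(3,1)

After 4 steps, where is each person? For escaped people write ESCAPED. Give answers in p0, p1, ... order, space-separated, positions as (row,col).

Step 1: p0:(4,1)->(4,0)->EXIT | p1:(2,4)->(3,4) | p2:(2,2)->(3,2) | p3:(0,3)->(1,3) | p4:(3,1)->(4,1)
Step 2: p0:escaped | p1:(3,4)->(4,4) | p2:(3,2)->(4,2) | p3:(1,3)->(2,3) | p4:(4,1)->(4,0)->EXIT
Step 3: p0:escaped | p1:(4,4)->(4,3) | p2:(4,2)->(4,1) | p3:(2,3)->(3,3) | p4:escaped
Step 4: p0:escaped | p1:(4,3)->(4,2) | p2:(4,1)->(4,0)->EXIT | p3:(3,3)->(4,3) | p4:escaped

ESCAPED (4,2) ESCAPED (4,3) ESCAPED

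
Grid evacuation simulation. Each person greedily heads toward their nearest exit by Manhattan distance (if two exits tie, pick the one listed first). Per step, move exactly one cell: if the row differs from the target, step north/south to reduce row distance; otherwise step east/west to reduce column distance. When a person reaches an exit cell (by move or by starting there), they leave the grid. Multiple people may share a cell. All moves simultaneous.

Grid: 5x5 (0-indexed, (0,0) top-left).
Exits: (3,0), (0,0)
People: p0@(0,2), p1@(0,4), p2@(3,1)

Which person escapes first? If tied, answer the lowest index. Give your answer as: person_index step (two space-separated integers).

Answer: 2 1

Derivation:
Step 1: p0:(0,2)->(0,1) | p1:(0,4)->(0,3) | p2:(3,1)->(3,0)->EXIT
Step 2: p0:(0,1)->(0,0)->EXIT | p1:(0,3)->(0,2) | p2:escaped
Step 3: p0:escaped | p1:(0,2)->(0,1) | p2:escaped
Step 4: p0:escaped | p1:(0,1)->(0,0)->EXIT | p2:escaped
Exit steps: [2, 4, 1]
First to escape: p2 at step 1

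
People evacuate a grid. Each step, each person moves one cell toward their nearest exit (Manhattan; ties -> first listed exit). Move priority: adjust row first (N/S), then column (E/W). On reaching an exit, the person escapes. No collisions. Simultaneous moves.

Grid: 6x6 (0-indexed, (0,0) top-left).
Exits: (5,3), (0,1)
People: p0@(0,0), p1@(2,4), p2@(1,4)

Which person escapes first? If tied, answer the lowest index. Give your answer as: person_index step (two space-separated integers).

Step 1: p0:(0,0)->(0,1)->EXIT | p1:(2,4)->(3,4) | p2:(1,4)->(0,4)
Step 2: p0:escaped | p1:(3,4)->(4,4) | p2:(0,4)->(0,3)
Step 3: p0:escaped | p1:(4,4)->(5,4) | p2:(0,3)->(0,2)
Step 4: p0:escaped | p1:(5,4)->(5,3)->EXIT | p2:(0,2)->(0,1)->EXIT
Exit steps: [1, 4, 4]
First to escape: p0 at step 1

Answer: 0 1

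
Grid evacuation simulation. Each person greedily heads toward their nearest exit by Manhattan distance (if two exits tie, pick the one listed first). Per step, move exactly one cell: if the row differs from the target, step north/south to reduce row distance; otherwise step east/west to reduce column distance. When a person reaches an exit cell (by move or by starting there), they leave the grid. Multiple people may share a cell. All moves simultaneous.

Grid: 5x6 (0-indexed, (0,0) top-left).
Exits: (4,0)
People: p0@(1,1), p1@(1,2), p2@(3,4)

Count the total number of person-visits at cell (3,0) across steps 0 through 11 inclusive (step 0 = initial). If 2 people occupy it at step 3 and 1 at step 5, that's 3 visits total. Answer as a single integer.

Step 0: p0@(1,1) p1@(1,2) p2@(3,4) -> at (3,0): 0 [-], cum=0
Step 1: p0@(2,1) p1@(2,2) p2@(4,4) -> at (3,0): 0 [-], cum=0
Step 2: p0@(3,1) p1@(3,2) p2@(4,3) -> at (3,0): 0 [-], cum=0
Step 3: p0@(4,1) p1@(4,2) p2@(4,2) -> at (3,0): 0 [-], cum=0
Step 4: p0@ESC p1@(4,1) p2@(4,1) -> at (3,0): 0 [-], cum=0
Step 5: p0@ESC p1@ESC p2@ESC -> at (3,0): 0 [-], cum=0
Total visits = 0

Answer: 0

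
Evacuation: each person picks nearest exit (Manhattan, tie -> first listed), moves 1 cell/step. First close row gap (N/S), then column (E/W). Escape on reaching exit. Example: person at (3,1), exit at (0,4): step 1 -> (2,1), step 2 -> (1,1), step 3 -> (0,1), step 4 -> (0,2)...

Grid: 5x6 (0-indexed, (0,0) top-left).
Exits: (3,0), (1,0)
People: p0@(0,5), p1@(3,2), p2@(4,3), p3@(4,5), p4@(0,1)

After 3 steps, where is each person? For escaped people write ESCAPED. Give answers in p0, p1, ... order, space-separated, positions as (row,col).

Step 1: p0:(0,5)->(1,5) | p1:(3,2)->(3,1) | p2:(4,3)->(3,3) | p3:(4,5)->(3,5) | p4:(0,1)->(1,1)
Step 2: p0:(1,5)->(1,4) | p1:(3,1)->(3,0)->EXIT | p2:(3,3)->(3,2) | p3:(3,5)->(3,4) | p4:(1,1)->(1,0)->EXIT
Step 3: p0:(1,4)->(1,3) | p1:escaped | p2:(3,2)->(3,1) | p3:(3,4)->(3,3) | p4:escaped

(1,3) ESCAPED (3,1) (3,3) ESCAPED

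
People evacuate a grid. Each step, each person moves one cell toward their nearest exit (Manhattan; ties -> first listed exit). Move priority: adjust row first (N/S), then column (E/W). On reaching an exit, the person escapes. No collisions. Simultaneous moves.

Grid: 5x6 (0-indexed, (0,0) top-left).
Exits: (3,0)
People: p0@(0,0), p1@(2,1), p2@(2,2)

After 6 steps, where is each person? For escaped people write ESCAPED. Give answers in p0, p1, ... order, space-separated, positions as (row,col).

Step 1: p0:(0,0)->(1,0) | p1:(2,1)->(3,1) | p2:(2,2)->(3,2)
Step 2: p0:(1,0)->(2,0) | p1:(3,1)->(3,0)->EXIT | p2:(3,2)->(3,1)
Step 3: p0:(2,0)->(3,0)->EXIT | p1:escaped | p2:(3,1)->(3,0)->EXIT

ESCAPED ESCAPED ESCAPED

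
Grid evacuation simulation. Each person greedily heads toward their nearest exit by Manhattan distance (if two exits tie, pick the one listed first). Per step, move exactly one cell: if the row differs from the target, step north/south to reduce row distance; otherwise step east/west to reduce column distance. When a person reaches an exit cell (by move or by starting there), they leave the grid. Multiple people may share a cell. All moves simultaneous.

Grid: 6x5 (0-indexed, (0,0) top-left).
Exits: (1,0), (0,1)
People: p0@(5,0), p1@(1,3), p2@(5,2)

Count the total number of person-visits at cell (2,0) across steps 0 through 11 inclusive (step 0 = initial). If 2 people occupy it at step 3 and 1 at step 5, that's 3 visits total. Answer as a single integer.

Answer: 1

Derivation:
Step 0: p0@(5,0) p1@(1,3) p2@(5,2) -> at (2,0): 0 [-], cum=0
Step 1: p0@(4,0) p1@(1,2) p2@(4,2) -> at (2,0): 0 [-], cum=0
Step 2: p0@(3,0) p1@(1,1) p2@(3,2) -> at (2,0): 0 [-], cum=0
Step 3: p0@(2,0) p1@ESC p2@(2,2) -> at (2,0): 1 [p0], cum=1
Step 4: p0@ESC p1@ESC p2@(1,2) -> at (2,0): 0 [-], cum=1
Step 5: p0@ESC p1@ESC p2@(1,1) -> at (2,0): 0 [-], cum=1
Step 6: p0@ESC p1@ESC p2@ESC -> at (2,0): 0 [-], cum=1
Total visits = 1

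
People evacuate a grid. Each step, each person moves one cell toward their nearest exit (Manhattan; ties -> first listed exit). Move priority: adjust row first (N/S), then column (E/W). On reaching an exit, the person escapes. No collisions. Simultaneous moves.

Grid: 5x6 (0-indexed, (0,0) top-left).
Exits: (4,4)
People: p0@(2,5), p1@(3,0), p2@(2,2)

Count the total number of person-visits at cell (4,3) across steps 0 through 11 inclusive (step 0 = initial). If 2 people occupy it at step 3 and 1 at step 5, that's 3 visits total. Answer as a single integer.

Step 0: p0@(2,5) p1@(3,0) p2@(2,2) -> at (4,3): 0 [-], cum=0
Step 1: p0@(3,5) p1@(4,0) p2@(3,2) -> at (4,3): 0 [-], cum=0
Step 2: p0@(4,5) p1@(4,1) p2@(4,2) -> at (4,3): 0 [-], cum=0
Step 3: p0@ESC p1@(4,2) p2@(4,3) -> at (4,3): 1 [p2], cum=1
Step 4: p0@ESC p1@(4,3) p2@ESC -> at (4,3): 1 [p1], cum=2
Step 5: p0@ESC p1@ESC p2@ESC -> at (4,3): 0 [-], cum=2
Total visits = 2

Answer: 2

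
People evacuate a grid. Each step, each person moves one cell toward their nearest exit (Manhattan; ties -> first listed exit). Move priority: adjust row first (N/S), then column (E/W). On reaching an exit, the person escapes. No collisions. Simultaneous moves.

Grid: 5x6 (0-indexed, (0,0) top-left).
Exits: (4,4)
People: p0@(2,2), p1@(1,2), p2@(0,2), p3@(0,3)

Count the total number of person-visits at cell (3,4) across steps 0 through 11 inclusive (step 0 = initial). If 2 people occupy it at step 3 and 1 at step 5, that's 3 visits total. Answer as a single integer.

Step 0: p0@(2,2) p1@(1,2) p2@(0,2) p3@(0,3) -> at (3,4): 0 [-], cum=0
Step 1: p0@(3,2) p1@(2,2) p2@(1,2) p3@(1,3) -> at (3,4): 0 [-], cum=0
Step 2: p0@(4,2) p1@(3,2) p2@(2,2) p3@(2,3) -> at (3,4): 0 [-], cum=0
Step 3: p0@(4,3) p1@(4,2) p2@(3,2) p3@(3,3) -> at (3,4): 0 [-], cum=0
Step 4: p0@ESC p1@(4,3) p2@(4,2) p3@(4,3) -> at (3,4): 0 [-], cum=0
Step 5: p0@ESC p1@ESC p2@(4,3) p3@ESC -> at (3,4): 0 [-], cum=0
Step 6: p0@ESC p1@ESC p2@ESC p3@ESC -> at (3,4): 0 [-], cum=0
Total visits = 0

Answer: 0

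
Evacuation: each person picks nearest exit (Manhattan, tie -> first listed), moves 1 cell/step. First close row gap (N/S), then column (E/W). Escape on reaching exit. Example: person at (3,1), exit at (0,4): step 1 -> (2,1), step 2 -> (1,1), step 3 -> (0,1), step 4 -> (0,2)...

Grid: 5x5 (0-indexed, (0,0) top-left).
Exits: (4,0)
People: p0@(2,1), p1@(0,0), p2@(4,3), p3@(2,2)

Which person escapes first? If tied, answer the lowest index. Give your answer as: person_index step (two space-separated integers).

Answer: 0 3

Derivation:
Step 1: p0:(2,1)->(3,1) | p1:(0,0)->(1,0) | p2:(4,3)->(4,2) | p3:(2,2)->(3,2)
Step 2: p0:(3,1)->(4,1) | p1:(1,0)->(2,0) | p2:(4,2)->(4,1) | p3:(3,2)->(4,2)
Step 3: p0:(4,1)->(4,0)->EXIT | p1:(2,0)->(3,0) | p2:(4,1)->(4,0)->EXIT | p3:(4,2)->(4,1)
Step 4: p0:escaped | p1:(3,0)->(4,0)->EXIT | p2:escaped | p3:(4,1)->(4,0)->EXIT
Exit steps: [3, 4, 3, 4]
First to escape: p0 at step 3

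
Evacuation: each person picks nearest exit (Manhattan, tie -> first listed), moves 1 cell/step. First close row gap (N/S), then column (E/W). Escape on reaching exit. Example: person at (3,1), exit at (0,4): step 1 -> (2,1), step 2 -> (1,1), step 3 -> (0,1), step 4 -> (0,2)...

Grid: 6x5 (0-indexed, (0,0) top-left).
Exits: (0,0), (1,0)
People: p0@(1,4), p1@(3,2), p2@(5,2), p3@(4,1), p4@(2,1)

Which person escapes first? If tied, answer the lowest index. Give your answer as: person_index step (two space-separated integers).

Answer: 4 2

Derivation:
Step 1: p0:(1,4)->(1,3) | p1:(3,2)->(2,2) | p2:(5,2)->(4,2) | p3:(4,1)->(3,1) | p4:(2,1)->(1,1)
Step 2: p0:(1,3)->(1,2) | p1:(2,2)->(1,2) | p2:(4,2)->(3,2) | p3:(3,1)->(2,1) | p4:(1,1)->(1,0)->EXIT
Step 3: p0:(1,2)->(1,1) | p1:(1,2)->(1,1) | p2:(3,2)->(2,2) | p3:(2,1)->(1,1) | p4:escaped
Step 4: p0:(1,1)->(1,0)->EXIT | p1:(1,1)->(1,0)->EXIT | p2:(2,2)->(1,2) | p3:(1,1)->(1,0)->EXIT | p4:escaped
Step 5: p0:escaped | p1:escaped | p2:(1,2)->(1,1) | p3:escaped | p4:escaped
Step 6: p0:escaped | p1:escaped | p2:(1,1)->(1,0)->EXIT | p3:escaped | p4:escaped
Exit steps: [4, 4, 6, 4, 2]
First to escape: p4 at step 2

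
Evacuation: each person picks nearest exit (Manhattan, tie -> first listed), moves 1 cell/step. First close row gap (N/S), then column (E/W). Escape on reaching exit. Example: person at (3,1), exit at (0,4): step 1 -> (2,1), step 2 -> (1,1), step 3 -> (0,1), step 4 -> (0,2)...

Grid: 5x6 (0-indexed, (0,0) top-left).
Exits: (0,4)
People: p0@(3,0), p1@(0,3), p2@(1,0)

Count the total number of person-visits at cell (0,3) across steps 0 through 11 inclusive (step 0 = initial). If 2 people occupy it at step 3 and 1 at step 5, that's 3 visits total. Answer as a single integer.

Step 0: p0@(3,0) p1@(0,3) p2@(1,0) -> at (0,3): 1 [p1], cum=1
Step 1: p0@(2,0) p1@ESC p2@(0,0) -> at (0,3): 0 [-], cum=1
Step 2: p0@(1,0) p1@ESC p2@(0,1) -> at (0,3): 0 [-], cum=1
Step 3: p0@(0,0) p1@ESC p2@(0,2) -> at (0,3): 0 [-], cum=1
Step 4: p0@(0,1) p1@ESC p2@(0,3) -> at (0,3): 1 [p2], cum=2
Step 5: p0@(0,2) p1@ESC p2@ESC -> at (0,3): 0 [-], cum=2
Step 6: p0@(0,3) p1@ESC p2@ESC -> at (0,3): 1 [p0], cum=3
Step 7: p0@ESC p1@ESC p2@ESC -> at (0,3): 0 [-], cum=3
Total visits = 3

Answer: 3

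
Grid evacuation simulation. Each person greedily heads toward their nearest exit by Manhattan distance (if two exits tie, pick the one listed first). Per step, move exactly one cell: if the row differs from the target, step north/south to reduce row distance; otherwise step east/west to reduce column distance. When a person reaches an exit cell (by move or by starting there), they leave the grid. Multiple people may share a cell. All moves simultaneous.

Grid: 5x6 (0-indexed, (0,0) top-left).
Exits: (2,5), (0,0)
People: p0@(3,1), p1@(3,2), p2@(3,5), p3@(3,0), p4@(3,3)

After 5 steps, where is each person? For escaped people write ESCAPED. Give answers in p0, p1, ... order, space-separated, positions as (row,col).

Step 1: p0:(3,1)->(2,1) | p1:(3,2)->(2,2) | p2:(3,5)->(2,5)->EXIT | p3:(3,0)->(2,0) | p4:(3,3)->(2,3)
Step 2: p0:(2,1)->(1,1) | p1:(2,2)->(2,3) | p2:escaped | p3:(2,0)->(1,0) | p4:(2,3)->(2,4)
Step 3: p0:(1,1)->(0,1) | p1:(2,3)->(2,4) | p2:escaped | p3:(1,0)->(0,0)->EXIT | p4:(2,4)->(2,5)->EXIT
Step 4: p0:(0,1)->(0,0)->EXIT | p1:(2,4)->(2,5)->EXIT | p2:escaped | p3:escaped | p4:escaped

ESCAPED ESCAPED ESCAPED ESCAPED ESCAPED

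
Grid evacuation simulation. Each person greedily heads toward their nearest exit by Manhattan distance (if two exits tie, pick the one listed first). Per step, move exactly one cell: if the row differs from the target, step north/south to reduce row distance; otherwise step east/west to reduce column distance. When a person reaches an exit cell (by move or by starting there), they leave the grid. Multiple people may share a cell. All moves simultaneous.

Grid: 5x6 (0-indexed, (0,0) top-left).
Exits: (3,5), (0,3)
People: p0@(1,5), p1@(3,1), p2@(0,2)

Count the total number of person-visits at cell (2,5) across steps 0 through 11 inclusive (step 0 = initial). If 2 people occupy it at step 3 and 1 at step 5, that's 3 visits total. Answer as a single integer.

Answer: 1

Derivation:
Step 0: p0@(1,5) p1@(3,1) p2@(0,2) -> at (2,5): 0 [-], cum=0
Step 1: p0@(2,5) p1@(3,2) p2@ESC -> at (2,5): 1 [p0], cum=1
Step 2: p0@ESC p1@(3,3) p2@ESC -> at (2,5): 0 [-], cum=1
Step 3: p0@ESC p1@(3,4) p2@ESC -> at (2,5): 0 [-], cum=1
Step 4: p0@ESC p1@ESC p2@ESC -> at (2,5): 0 [-], cum=1
Total visits = 1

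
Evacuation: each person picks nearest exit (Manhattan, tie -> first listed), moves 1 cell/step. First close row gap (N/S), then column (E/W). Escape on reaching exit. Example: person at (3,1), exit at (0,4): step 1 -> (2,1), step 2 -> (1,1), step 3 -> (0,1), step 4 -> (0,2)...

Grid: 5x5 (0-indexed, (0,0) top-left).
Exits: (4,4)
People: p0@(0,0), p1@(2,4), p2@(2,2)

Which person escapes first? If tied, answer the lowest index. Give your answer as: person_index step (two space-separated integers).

Answer: 1 2

Derivation:
Step 1: p0:(0,0)->(1,0) | p1:(2,4)->(3,4) | p2:(2,2)->(3,2)
Step 2: p0:(1,0)->(2,0) | p1:(3,4)->(4,4)->EXIT | p2:(3,2)->(4,2)
Step 3: p0:(2,0)->(3,0) | p1:escaped | p2:(4,2)->(4,3)
Step 4: p0:(3,0)->(4,0) | p1:escaped | p2:(4,3)->(4,4)->EXIT
Step 5: p0:(4,0)->(4,1) | p1:escaped | p2:escaped
Step 6: p0:(4,1)->(4,2) | p1:escaped | p2:escaped
Step 7: p0:(4,2)->(4,3) | p1:escaped | p2:escaped
Step 8: p0:(4,3)->(4,4)->EXIT | p1:escaped | p2:escaped
Exit steps: [8, 2, 4]
First to escape: p1 at step 2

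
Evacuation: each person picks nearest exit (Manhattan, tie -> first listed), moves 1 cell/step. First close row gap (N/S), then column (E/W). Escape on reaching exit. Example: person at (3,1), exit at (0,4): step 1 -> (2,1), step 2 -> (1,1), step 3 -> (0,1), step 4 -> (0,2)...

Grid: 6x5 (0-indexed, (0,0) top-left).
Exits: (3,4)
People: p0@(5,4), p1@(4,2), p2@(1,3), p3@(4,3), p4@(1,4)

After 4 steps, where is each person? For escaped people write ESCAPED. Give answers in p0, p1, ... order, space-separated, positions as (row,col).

Step 1: p0:(5,4)->(4,4) | p1:(4,2)->(3,2) | p2:(1,3)->(2,3) | p3:(4,3)->(3,3) | p4:(1,4)->(2,4)
Step 2: p0:(4,4)->(3,4)->EXIT | p1:(3,2)->(3,3) | p2:(2,3)->(3,3) | p3:(3,3)->(3,4)->EXIT | p4:(2,4)->(3,4)->EXIT
Step 3: p0:escaped | p1:(3,3)->(3,4)->EXIT | p2:(3,3)->(3,4)->EXIT | p3:escaped | p4:escaped

ESCAPED ESCAPED ESCAPED ESCAPED ESCAPED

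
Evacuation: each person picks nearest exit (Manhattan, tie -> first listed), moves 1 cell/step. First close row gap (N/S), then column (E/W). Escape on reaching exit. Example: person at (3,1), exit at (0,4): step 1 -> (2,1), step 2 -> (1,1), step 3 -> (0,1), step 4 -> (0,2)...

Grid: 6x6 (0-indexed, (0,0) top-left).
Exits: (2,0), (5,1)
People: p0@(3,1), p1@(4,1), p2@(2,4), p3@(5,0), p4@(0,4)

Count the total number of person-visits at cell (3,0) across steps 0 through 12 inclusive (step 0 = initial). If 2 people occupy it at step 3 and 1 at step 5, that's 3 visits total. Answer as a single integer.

Step 0: p0@(3,1) p1@(4,1) p2@(2,4) p3@(5,0) p4@(0,4) -> at (3,0): 0 [-], cum=0
Step 1: p0@(2,1) p1@ESC p2@(2,3) p3@ESC p4@(1,4) -> at (3,0): 0 [-], cum=0
Step 2: p0@ESC p1@ESC p2@(2,2) p3@ESC p4@(2,4) -> at (3,0): 0 [-], cum=0
Step 3: p0@ESC p1@ESC p2@(2,1) p3@ESC p4@(2,3) -> at (3,0): 0 [-], cum=0
Step 4: p0@ESC p1@ESC p2@ESC p3@ESC p4@(2,2) -> at (3,0): 0 [-], cum=0
Step 5: p0@ESC p1@ESC p2@ESC p3@ESC p4@(2,1) -> at (3,0): 0 [-], cum=0
Step 6: p0@ESC p1@ESC p2@ESC p3@ESC p4@ESC -> at (3,0): 0 [-], cum=0
Total visits = 0

Answer: 0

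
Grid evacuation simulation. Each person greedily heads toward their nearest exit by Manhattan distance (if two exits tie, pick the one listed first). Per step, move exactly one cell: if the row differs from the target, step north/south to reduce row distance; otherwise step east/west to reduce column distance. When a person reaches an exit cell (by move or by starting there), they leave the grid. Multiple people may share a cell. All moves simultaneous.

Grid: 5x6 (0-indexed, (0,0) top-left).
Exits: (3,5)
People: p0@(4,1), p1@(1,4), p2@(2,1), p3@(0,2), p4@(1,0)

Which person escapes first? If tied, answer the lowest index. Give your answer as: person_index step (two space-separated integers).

Answer: 1 3

Derivation:
Step 1: p0:(4,1)->(3,1) | p1:(1,4)->(2,4) | p2:(2,1)->(3,1) | p3:(0,2)->(1,2) | p4:(1,0)->(2,0)
Step 2: p0:(3,1)->(3,2) | p1:(2,4)->(3,4) | p2:(3,1)->(3,2) | p3:(1,2)->(2,2) | p4:(2,0)->(3,0)
Step 3: p0:(3,2)->(3,3) | p1:(3,4)->(3,5)->EXIT | p2:(3,2)->(3,3) | p3:(2,2)->(3,2) | p4:(3,0)->(3,1)
Step 4: p0:(3,3)->(3,4) | p1:escaped | p2:(3,3)->(3,4) | p3:(3,2)->(3,3) | p4:(3,1)->(3,2)
Step 5: p0:(3,4)->(3,5)->EXIT | p1:escaped | p2:(3,4)->(3,5)->EXIT | p3:(3,3)->(3,4) | p4:(3,2)->(3,3)
Step 6: p0:escaped | p1:escaped | p2:escaped | p3:(3,4)->(3,5)->EXIT | p4:(3,3)->(3,4)
Step 7: p0:escaped | p1:escaped | p2:escaped | p3:escaped | p4:(3,4)->(3,5)->EXIT
Exit steps: [5, 3, 5, 6, 7]
First to escape: p1 at step 3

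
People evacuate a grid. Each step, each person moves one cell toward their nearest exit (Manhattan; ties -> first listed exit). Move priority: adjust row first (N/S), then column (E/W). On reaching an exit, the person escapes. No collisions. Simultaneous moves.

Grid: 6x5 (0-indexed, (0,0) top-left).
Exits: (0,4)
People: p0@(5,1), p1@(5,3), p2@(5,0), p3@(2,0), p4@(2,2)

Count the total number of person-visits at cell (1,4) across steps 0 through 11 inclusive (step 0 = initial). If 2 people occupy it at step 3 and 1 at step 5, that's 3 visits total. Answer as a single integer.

Answer: 0

Derivation:
Step 0: p0@(5,1) p1@(5,3) p2@(5,0) p3@(2,0) p4@(2,2) -> at (1,4): 0 [-], cum=0
Step 1: p0@(4,1) p1@(4,3) p2@(4,0) p3@(1,0) p4@(1,2) -> at (1,4): 0 [-], cum=0
Step 2: p0@(3,1) p1@(3,3) p2@(3,0) p3@(0,0) p4@(0,2) -> at (1,4): 0 [-], cum=0
Step 3: p0@(2,1) p1@(2,3) p2@(2,0) p3@(0,1) p4@(0,3) -> at (1,4): 0 [-], cum=0
Step 4: p0@(1,1) p1@(1,3) p2@(1,0) p3@(0,2) p4@ESC -> at (1,4): 0 [-], cum=0
Step 5: p0@(0,1) p1@(0,3) p2@(0,0) p3@(0,3) p4@ESC -> at (1,4): 0 [-], cum=0
Step 6: p0@(0,2) p1@ESC p2@(0,1) p3@ESC p4@ESC -> at (1,4): 0 [-], cum=0
Step 7: p0@(0,3) p1@ESC p2@(0,2) p3@ESC p4@ESC -> at (1,4): 0 [-], cum=0
Step 8: p0@ESC p1@ESC p2@(0,3) p3@ESC p4@ESC -> at (1,4): 0 [-], cum=0
Step 9: p0@ESC p1@ESC p2@ESC p3@ESC p4@ESC -> at (1,4): 0 [-], cum=0
Total visits = 0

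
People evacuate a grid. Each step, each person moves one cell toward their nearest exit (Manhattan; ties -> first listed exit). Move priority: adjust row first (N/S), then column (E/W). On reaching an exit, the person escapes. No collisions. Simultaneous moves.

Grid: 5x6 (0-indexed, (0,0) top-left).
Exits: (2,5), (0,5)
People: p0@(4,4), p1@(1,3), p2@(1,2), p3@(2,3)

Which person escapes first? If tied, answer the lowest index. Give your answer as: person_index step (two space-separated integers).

Answer: 3 2

Derivation:
Step 1: p0:(4,4)->(3,4) | p1:(1,3)->(2,3) | p2:(1,2)->(2,2) | p3:(2,3)->(2,4)
Step 2: p0:(3,4)->(2,4) | p1:(2,3)->(2,4) | p2:(2,2)->(2,3) | p3:(2,4)->(2,5)->EXIT
Step 3: p0:(2,4)->(2,5)->EXIT | p1:(2,4)->(2,5)->EXIT | p2:(2,3)->(2,4) | p3:escaped
Step 4: p0:escaped | p1:escaped | p2:(2,4)->(2,5)->EXIT | p3:escaped
Exit steps: [3, 3, 4, 2]
First to escape: p3 at step 2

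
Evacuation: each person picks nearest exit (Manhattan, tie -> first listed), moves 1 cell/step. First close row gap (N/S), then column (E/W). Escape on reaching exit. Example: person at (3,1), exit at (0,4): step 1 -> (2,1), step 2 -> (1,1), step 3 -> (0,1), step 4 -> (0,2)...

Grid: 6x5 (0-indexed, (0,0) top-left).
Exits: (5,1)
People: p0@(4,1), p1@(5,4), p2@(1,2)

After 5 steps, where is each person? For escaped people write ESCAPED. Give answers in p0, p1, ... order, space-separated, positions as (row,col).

Step 1: p0:(4,1)->(5,1)->EXIT | p1:(5,4)->(5,3) | p2:(1,2)->(2,2)
Step 2: p0:escaped | p1:(5,3)->(5,2) | p2:(2,2)->(3,2)
Step 3: p0:escaped | p1:(5,2)->(5,1)->EXIT | p2:(3,2)->(4,2)
Step 4: p0:escaped | p1:escaped | p2:(4,2)->(5,2)
Step 5: p0:escaped | p1:escaped | p2:(5,2)->(5,1)->EXIT

ESCAPED ESCAPED ESCAPED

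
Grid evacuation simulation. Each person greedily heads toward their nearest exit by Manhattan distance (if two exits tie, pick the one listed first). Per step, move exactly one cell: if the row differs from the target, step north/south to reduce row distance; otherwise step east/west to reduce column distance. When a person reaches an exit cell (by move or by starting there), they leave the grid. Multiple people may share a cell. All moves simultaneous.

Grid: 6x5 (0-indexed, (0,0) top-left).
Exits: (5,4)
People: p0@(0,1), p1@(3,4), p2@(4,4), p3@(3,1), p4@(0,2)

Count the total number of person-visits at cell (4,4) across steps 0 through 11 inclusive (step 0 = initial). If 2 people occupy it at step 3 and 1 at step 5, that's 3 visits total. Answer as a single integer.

Step 0: p0@(0,1) p1@(3,4) p2@(4,4) p3@(3,1) p4@(0,2) -> at (4,4): 1 [p2], cum=1
Step 1: p0@(1,1) p1@(4,4) p2@ESC p3@(4,1) p4@(1,2) -> at (4,4): 1 [p1], cum=2
Step 2: p0@(2,1) p1@ESC p2@ESC p3@(5,1) p4@(2,2) -> at (4,4): 0 [-], cum=2
Step 3: p0@(3,1) p1@ESC p2@ESC p3@(5,2) p4@(3,2) -> at (4,4): 0 [-], cum=2
Step 4: p0@(4,1) p1@ESC p2@ESC p3@(5,3) p4@(4,2) -> at (4,4): 0 [-], cum=2
Step 5: p0@(5,1) p1@ESC p2@ESC p3@ESC p4@(5,2) -> at (4,4): 0 [-], cum=2
Step 6: p0@(5,2) p1@ESC p2@ESC p3@ESC p4@(5,3) -> at (4,4): 0 [-], cum=2
Step 7: p0@(5,3) p1@ESC p2@ESC p3@ESC p4@ESC -> at (4,4): 0 [-], cum=2
Step 8: p0@ESC p1@ESC p2@ESC p3@ESC p4@ESC -> at (4,4): 0 [-], cum=2
Total visits = 2

Answer: 2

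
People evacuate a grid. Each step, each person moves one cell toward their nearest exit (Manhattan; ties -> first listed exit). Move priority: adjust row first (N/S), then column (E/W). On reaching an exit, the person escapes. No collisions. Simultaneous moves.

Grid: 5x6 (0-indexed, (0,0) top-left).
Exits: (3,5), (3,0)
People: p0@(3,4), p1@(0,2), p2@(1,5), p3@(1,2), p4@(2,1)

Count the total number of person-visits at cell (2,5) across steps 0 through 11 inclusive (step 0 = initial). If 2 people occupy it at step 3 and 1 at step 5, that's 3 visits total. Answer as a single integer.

Step 0: p0@(3,4) p1@(0,2) p2@(1,5) p3@(1,2) p4@(2,1) -> at (2,5): 0 [-], cum=0
Step 1: p0@ESC p1@(1,2) p2@(2,5) p3@(2,2) p4@(3,1) -> at (2,5): 1 [p2], cum=1
Step 2: p0@ESC p1@(2,2) p2@ESC p3@(3,2) p4@ESC -> at (2,5): 0 [-], cum=1
Step 3: p0@ESC p1@(3,2) p2@ESC p3@(3,1) p4@ESC -> at (2,5): 0 [-], cum=1
Step 4: p0@ESC p1@(3,1) p2@ESC p3@ESC p4@ESC -> at (2,5): 0 [-], cum=1
Step 5: p0@ESC p1@ESC p2@ESC p3@ESC p4@ESC -> at (2,5): 0 [-], cum=1
Total visits = 1

Answer: 1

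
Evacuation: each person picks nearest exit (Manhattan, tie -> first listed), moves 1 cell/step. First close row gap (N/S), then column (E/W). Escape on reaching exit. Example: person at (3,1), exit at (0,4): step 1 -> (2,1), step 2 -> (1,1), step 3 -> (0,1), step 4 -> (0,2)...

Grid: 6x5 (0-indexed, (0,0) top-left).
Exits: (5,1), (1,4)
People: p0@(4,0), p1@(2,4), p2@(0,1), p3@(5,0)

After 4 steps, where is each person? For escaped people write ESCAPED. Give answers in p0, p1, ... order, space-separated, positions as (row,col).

Step 1: p0:(4,0)->(5,0) | p1:(2,4)->(1,4)->EXIT | p2:(0,1)->(1,1) | p3:(5,0)->(5,1)->EXIT
Step 2: p0:(5,0)->(5,1)->EXIT | p1:escaped | p2:(1,1)->(1,2) | p3:escaped
Step 3: p0:escaped | p1:escaped | p2:(1,2)->(1,3) | p3:escaped
Step 4: p0:escaped | p1:escaped | p2:(1,3)->(1,4)->EXIT | p3:escaped

ESCAPED ESCAPED ESCAPED ESCAPED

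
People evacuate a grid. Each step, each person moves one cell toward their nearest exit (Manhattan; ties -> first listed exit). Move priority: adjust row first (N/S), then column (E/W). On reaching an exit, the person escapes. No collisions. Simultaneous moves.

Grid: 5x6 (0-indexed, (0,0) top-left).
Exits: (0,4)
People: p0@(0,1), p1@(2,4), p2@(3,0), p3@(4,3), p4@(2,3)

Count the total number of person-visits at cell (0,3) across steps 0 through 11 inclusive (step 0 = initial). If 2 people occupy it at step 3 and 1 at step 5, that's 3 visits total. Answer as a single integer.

Step 0: p0@(0,1) p1@(2,4) p2@(3,0) p3@(4,3) p4@(2,3) -> at (0,3): 0 [-], cum=0
Step 1: p0@(0,2) p1@(1,4) p2@(2,0) p3@(3,3) p4@(1,3) -> at (0,3): 0 [-], cum=0
Step 2: p0@(0,3) p1@ESC p2@(1,0) p3@(2,3) p4@(0,3) -> at (0,3): 2 [p0,p4], cum=2
Step 3: p0@ESC p1@ESC p2@(0,0) p3@(1,3) p4@ESC -> at (0,3): 0 [-], cum=2
Step 4: p0@ESC p1@ESC p2@(0,1) p3@(0,3) p4@ESC -> at (0,3): 1 [p3], cum=3
Step 5: p0@ESC p1@ESC p2@(0,2) p3@ESC p4@ESC -> at (0,3): 0 [-], cum=3
Step 6: p0@ESC p1@ESC p2@(0,3) p3@ESC p4@ESC -> at (0,3): 1 [p2], cum=4
Step 7: p0@ESC p1@ESC p2@ESC p3@ESC p4@ESC -> at (0,3): 0 [-], cum=4
Total visits = 4

Answer: 4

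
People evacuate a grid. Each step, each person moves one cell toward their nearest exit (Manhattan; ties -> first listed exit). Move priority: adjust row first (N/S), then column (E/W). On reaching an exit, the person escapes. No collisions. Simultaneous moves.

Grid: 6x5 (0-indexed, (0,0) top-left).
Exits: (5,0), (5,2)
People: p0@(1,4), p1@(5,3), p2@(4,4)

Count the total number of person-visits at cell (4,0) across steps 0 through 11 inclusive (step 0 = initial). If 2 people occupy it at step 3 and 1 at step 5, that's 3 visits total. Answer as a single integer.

Step 0: p0@(1,4) p1@(5,3) p2@(4,4) -> at (4,0): 0 [-], cum=0
Step 1: p0@(2,4) p1@ESC p2@(5,4) -> at (4,0): 0 [-], cum=0
Step 2: p0@(3,4) p1@ESC p2@(5,3) -> at (4,0): 0 [-], cum=0
Step 3: p0@(4,4) p1@ESC p2@ESC -> at (4,0): 0 [-], cum=0
Step 4: p0@(5,4) p1@ESC p2@ESC -> at (4,0): 0 [-], cum=0
Step 5: p0@(5,3) p1@ESC p2@ESC -> at (4,0): 0 [-], cum=0
Step 6: p0@ESC p1@ESC p2@ESC -> at (4,0): 0 [-], cum=0
Total visits = 0

Answer: 0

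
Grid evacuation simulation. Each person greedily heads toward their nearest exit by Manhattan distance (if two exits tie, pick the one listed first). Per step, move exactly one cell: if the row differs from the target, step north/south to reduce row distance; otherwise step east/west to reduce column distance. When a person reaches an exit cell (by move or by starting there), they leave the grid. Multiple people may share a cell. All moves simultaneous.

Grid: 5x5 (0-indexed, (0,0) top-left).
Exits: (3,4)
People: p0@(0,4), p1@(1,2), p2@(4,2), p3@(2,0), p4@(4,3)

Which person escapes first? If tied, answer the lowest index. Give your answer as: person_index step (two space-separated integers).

Step 1: p0:(0,4)->(1,4) | p1:(1,2)->(2,2) | p2:(4,2)->(3,2) | p3:(2,0)->(3,0) | p4:(4,3)->(3,3)
Step 2: p0:(1,4)->(2,4) | p1:(2,2)->(3,2) | p2:(3,2)->(3,3) | p3:(3,0)->(3,1) | p4:(3,3)->(3,4)->EXIT
Step 3: p0:(2,4)->(3,4)->EXIT | p1:(3,2)->(3,3) | p2:(3,3)->(3,4)->EXIT | p3:(3,1)->(3,2) | p4:escaped
Step 4: p0:escaped | p1:(3,3)->(3,4)->EXIT | p2:escaped | p3:(3,2)->(3,3) | p4:escaped
Step 5: p0:escaped | p1:escaped | p2:escaped | p3:(3,3)->(3,4)->EXIT | p4:escaped
Exit steps: [3, 4, 3, 5, 2]
First to escape: p4 at step 2

Answer: 4 2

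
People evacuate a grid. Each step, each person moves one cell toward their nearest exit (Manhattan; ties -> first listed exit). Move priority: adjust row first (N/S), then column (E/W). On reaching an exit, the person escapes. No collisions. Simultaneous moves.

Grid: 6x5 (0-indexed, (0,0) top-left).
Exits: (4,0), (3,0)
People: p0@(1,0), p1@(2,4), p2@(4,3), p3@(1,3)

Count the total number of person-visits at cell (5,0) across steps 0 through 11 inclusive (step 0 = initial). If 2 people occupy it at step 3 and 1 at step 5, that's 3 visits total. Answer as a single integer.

Answer: 0

Derivation:
Step 0: p0@(1,0) p1@(2,4) p2@(4,3) p3@(1,3) -> at (5,0): 0 [-], cum=0
Step 1: p0@(2,0) p1@(3,4) p2@(4,2) p3@(2,3) -> at (5,0): 0 [-], cum=0
Step 2: p0@ESC p1@(3,3) p2@(4,1) p3@(3,3) -> at (5,0): 0 [-], cum=0
Step 3: p0@ESC p1@(3,2) p2@ESC p3@(3,2) -> at (5,0): 0 [-], cum=0
Step 4: p0@ESC p1@(3,1) p2@ESC p3@(3,1) -> at (5,0): 0 [-], cum=0
Step 5: p0@ESC p1@ESC p2@ESC p3@ESC -> at (5,0): 0 [-], cum=0
Total visits = 0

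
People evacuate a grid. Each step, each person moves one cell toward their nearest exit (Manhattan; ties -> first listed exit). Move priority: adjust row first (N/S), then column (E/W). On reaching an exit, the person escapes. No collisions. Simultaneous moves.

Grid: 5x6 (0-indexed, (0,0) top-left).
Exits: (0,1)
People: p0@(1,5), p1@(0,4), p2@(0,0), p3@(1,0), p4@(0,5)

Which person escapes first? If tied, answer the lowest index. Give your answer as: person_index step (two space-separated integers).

Step 1: p0:(1,5)->(0,5) | p1:(0,4)->(0,3) | p2:(0,0)->(0,1)->EXIT | p3:(1,0)->(0,0) | p4:(0,5)->(0,4)
Step 2: p0:(0,5)->(0,4) | p1:(0,3)->(0,2) | p2:escaped | p3:(0,0)->(0,1)->EXIT | p4:(0,4)->(0,3)
Step 3: p0:(0,4)->(0,3) | p1:(0,2)->(0,1)->EXIT | p2:escaped | p3:escaped | p4:(0,3)->(0,2)
Step 4: p0:(0,3)->(0,2) | p1:escaped | p2:escaped | p3:escaped | p4:(0,2)->(0,1)->EXIT
Step 5: p0:(0,2)->(0,1)->EXIT | p1:escaped | p2:escaped | p3:escaped | p4:escaped
Exit steps: [5, 3, 1, 2, 4]
First to escape: p2 at step 1

Answer: 2 1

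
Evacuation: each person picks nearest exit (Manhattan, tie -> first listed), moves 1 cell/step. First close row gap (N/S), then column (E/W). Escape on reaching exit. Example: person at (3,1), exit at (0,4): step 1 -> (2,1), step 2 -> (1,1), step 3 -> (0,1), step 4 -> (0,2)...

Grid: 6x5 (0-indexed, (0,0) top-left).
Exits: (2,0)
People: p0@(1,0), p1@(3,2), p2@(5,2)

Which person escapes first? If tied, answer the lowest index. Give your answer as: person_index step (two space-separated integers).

Step 1: p0:(1,0)->(2,0)->EXIT | p1:(3,2)->(2,2) | p2:(5,2)->(4,2)
Step 2: p0:escaped | p1:(2,2)->(2,1) | p2:(4,2)->(3,2)
Step 3: p0:escaped | p1:(2,1)->(2,0)->EXIT | p2:(3,2)->(2,2)
Step 4: p0:escaped | p1:escaped | p2:(2,2)->(2,1)
Step 5: p0:escaped | p1:escaped | p2:(2,1)->(2,0)->EXIT
Exit steps: [1, 3, 5]
First to escape: p0 at step 1

Answer: 0 1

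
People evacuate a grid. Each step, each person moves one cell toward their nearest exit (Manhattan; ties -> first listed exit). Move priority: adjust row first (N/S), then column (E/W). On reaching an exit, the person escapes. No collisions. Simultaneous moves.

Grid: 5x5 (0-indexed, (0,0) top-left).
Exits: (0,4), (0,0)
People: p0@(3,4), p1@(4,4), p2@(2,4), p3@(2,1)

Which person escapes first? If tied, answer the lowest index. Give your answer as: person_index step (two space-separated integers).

Step 1: p0:(3,4)->(2,4) | p1:(4,4)->(3,4) | p2:(2,4)->(1,4) | p3:(2,1)->(1,1)
Step 2: p0:(2,4)->(1,4) | p1:(3,4)->(2,4) | p2:(1,4)->(0,4)->EXIT | p3:(1,1)->(0,1)
Step 3: p0:(1,4)->(0,4)->EXIT | p1:(2,4)->(1,4) | p2:escaped | p3:(0,1)->(0,0)->EXIT
Step 4: p0:escaped | p1:(1,4)->(0,4)->EXIT | p2:escaped | p3:escaped
Exit steps: [3, 4, 2, 3]
First to escape: p2 at step 2

Answer: 2 2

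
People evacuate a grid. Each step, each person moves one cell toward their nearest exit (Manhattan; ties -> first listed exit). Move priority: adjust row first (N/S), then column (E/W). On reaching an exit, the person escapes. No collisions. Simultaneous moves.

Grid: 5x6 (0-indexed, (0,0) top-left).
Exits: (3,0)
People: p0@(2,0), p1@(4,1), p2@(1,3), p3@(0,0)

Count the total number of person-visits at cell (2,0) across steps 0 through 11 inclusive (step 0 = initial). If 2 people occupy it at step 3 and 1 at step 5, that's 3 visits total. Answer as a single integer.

Step 0: p0@(2,0) p1@(4,1) p2@(1,3) p3@(0,0) -> at (2,0): 1 [p0], cum=1
Step 1: p0@ESC p1@(3,1) p2@(2,3) p3@(1,0) -> at (2,0): 0 [-], cum=1
Step 2: p0@ESC p1@ESC p2@(3,3) p3@(2,0) -> at (2,0): 1 [p3], cum=2
Step 3: p0@ESC p1@ESC p2@(3,2) p3@ESC -> at (2,0): 0 [-], cum=2
Step 4: p0@ESC p1@ESC p2@(3,1) p3@ESC -> at (2,0): 0 [-], cum=2
Step 5: p0@ESC p1@ESC p2@ESC p3@ESC -> at (2,0): 0 [-], cum=2
Total visits = 2

Answer: 2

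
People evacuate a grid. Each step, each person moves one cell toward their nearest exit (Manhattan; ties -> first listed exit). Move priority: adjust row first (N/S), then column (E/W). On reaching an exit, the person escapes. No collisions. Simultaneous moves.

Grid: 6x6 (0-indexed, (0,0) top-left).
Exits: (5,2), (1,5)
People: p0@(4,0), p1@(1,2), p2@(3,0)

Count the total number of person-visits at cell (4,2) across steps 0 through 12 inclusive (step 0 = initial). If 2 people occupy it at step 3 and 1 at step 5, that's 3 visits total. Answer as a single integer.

Answer: 0

Derivation:
Step 0: p0@(4,0) p1@(1,2) p2@(3,0) -> at (4,2): 0 [-], cum=0
Step 1: p0@(5,0) p1@(1,3) p2@(4,0) -> at (4,2): 0 [-], cum=0
Step 2: p0@(5,1) p1@(1,4) p2@(5,0) -> at (4,2): 0 [-], cum=0
Step 3: p0@ESC p1@ESC p2@(5,1) -> at (4,2): 0 [-], cum=0
Step 4: p0@ESC p1@ESC p2@ESC -> at (4,2): 0 [-], cum=0
Total visits = 0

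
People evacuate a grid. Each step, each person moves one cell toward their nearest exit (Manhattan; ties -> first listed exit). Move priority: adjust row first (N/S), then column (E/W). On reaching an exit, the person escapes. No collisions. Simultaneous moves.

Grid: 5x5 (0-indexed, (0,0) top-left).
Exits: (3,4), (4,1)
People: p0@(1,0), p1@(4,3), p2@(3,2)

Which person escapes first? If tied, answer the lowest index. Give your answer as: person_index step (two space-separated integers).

Answer: 1 2

Derivation:
Step 1: p0:(1,0)->(2,0) | p1:(4,3)->(3,3) | p2:(3,2)->(3,3)
Step 2: p0:(2,0)->(3,0) | p1:(3,3)->(3,4)->EXIT | p2:(3,3)->(3,4)->EXIT
Step 3: p0:(3,0)->(4,0) | p1:escaped | p2:escaped
Step 4: p0:(4,0)->(4,1)->EXIT | p1:escaped | p2:escaped
Exit steps: [4, 2, 2]
First to escape: p1 at step 2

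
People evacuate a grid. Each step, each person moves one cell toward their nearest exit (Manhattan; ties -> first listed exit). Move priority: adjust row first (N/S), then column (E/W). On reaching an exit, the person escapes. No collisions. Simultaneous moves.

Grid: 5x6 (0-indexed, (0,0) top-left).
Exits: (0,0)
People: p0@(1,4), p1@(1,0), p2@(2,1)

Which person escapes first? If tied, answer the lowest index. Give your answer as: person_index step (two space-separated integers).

Step 1: p0:(1,4)->(0,4) | p1:(1,0)->(0,0)->EXIT | p2:(2,1)->(1,1)
Step 2: p0:(0,4)->(0,3) | p1:escaped | p2:(1,1)->(0,1)
Step 3: p0:(0,3)->(0,2) | p1:escaped | p2:(0,1)->(0,0)->EXIT
Step 4: p0:(0,2)->(0,1) | p1:escaped | p2:escaped
Step 5: p0:(0,1)->(0,0)->EXIT | p1:escaped | p2:escaped
Exit steps: [5, 1, 3]
First to escape: p1 at step 1

Answer: 1 1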